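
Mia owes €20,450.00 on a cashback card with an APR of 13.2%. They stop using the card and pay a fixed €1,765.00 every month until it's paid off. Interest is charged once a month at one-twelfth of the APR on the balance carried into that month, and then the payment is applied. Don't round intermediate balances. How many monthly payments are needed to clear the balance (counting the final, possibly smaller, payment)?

13 payments

Monthly rate r = 13.2%/12 = 1.1% = 0.011.
Recurrence: B ← B·(1+r) − €1,765.00.
Month 1: interest €224.95; balance after payment €18,909.95.
Month 2: interest €208.01; balance after payment €17,352.96.
Closed form: n = −ln(1 − rB₀/P)/ln(1+r) = −ln(0.87255)/ln(1.011) ≈ 12.462, so the balance reaches zero during payment 13.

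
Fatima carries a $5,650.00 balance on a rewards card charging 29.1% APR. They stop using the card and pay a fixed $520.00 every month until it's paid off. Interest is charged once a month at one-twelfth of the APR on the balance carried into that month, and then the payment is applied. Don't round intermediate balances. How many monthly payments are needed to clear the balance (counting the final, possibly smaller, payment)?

13 months

Monthly rate r = 29.1%/12 = 2.425% = 0.02425.
Recurrence: B ← B·(1+r) − $520.00.
Month 1: interest $137.01; balance after payment $5,267.01.
Month 2: interest $127.73; balance after payment $4,874.74.
Closed form: n = −ln(1 − rB₀/P)/ln(1+r) = −ln(0.73651)/ln(1.02425) ≈ 12.764, so the balance reaches zero during payment 13.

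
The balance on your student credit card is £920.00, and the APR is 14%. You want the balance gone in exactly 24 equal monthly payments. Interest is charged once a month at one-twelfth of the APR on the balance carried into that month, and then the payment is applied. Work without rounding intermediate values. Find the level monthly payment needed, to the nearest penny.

Monthly rate r = 14%/12 = 1.16667% = 0.0116667.
Level-payment amortization: P = B₀·r / (1 − (1+r)^(−n)) = 920.00·0.0116667 / (1 − 1.01167^(−24)).
Denominator 1 − (1+r)^(−24) = 0.242990337.
P = 10.7333 / 0.242990337 ≈ 44.17.

£44.17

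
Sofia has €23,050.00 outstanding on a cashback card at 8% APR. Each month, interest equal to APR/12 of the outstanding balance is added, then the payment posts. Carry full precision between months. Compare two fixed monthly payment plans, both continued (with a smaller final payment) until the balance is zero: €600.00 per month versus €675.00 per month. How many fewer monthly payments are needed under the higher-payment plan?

Monthly rate r = 8%/12 = 0.666667% = 0.00666667.
At €600.00/mo: n = ⌈−ln(1 − rB₀/P)/ln(1+r)⌉ = 45 payments (last €316.88); total interest = total paid − €23,050.00 = €3,666.88.
At €675.00/mo: 39 payments (last €592.54); total interest €3,192.54.
Payments saved = 45 − 39 = 6.

6 fewer payments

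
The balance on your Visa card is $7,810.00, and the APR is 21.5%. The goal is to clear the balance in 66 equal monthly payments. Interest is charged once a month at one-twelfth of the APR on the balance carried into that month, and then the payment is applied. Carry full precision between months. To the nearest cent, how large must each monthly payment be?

$202.72

Monthly rate r = 21.5%/12 = 1.79167% = 0.0179167.
Level-payment amortization: P = B₀·r / (1 − (1+r)^(−n)) = 7810.00·0.0179167 / (1 − 1.01792^(−66)).
Denominator 1 − (1+r)^(−66) = 0.690262968.
P = 139.929 / 0.690262968 ≈ 202.72.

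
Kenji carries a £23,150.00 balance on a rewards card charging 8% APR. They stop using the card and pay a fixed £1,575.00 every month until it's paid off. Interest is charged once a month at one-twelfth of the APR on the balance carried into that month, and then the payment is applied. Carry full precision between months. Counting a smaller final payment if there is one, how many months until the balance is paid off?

16 payments

Monthly rate r = 8%/12 = 0.666667% = 0.00666667.
Recurrence: B ← B·(1+r) − £1,575.00.
Month 1: interest £154.33; balance after payment £21,729.33.
Month 2: interest £144.86; balance after payment £20,299.20.
Closed form: n = −ln(1 − rB₀/P)/ln(1+r) = −ln(0.90201)/ln(1.00667) ≈ 15.521, so the balance reaches zero during payment 16.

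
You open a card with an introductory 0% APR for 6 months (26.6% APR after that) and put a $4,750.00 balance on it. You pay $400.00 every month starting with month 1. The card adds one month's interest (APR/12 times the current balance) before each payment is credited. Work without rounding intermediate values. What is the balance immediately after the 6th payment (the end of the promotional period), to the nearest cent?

$2,350.00

Promo months 1–6 at r₀ = 0%/12 = 0; months 7+ at r₁ = 26.6%/12 = 0.0221667.
After month 6 (no interest yet): B = $4,750.00 − 6·$400.00 = $2,350.00.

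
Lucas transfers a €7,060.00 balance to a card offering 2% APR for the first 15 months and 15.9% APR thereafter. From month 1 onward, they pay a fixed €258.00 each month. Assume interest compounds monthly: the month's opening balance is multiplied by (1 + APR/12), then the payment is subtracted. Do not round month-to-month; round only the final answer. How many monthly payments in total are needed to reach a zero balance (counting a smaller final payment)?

Promo months 1–15 at r₀ = 2%/12 = 0.00166667; months 16+ at r₁ = 15.9%/12 = 0.01325.
After month 15: iterate B ← B·(1+r₀) − €258.00 for 15 months → €3,323.10.
Then at r₁ with €258.00/mo: n₂ = −ln(1 − r₁·B/P)/ln(1+r₁) ≈ 14.22 → 15 more payments.

30 payments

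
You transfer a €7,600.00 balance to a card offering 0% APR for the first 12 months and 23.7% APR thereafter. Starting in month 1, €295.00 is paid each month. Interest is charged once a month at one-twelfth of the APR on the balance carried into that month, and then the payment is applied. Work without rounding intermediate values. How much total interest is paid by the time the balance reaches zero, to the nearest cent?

Promo months 1–12 at r₀ = 0%/12 = 0; months 13+ at r₁ = 23.7%/12 = 0.01975.
After month 12 (no interest yet): B = €7,600.00 − 12·€295.00 = €4,060.00.
Then at r₁ with €295.00/mo: n₂ = −ln(1 − r₁·B/P)/ln(1+r₁) ≈ 16.22 → 17 more payments.
Total paid = 28·€295.00 + €65.02 = €8,325.02; interest = €8,325.02 − €7,600.00 = €725.02.

€725.02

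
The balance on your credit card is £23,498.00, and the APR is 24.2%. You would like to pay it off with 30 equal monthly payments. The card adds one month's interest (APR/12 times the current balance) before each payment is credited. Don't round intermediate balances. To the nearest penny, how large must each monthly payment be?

£1,051.59

Monthly rate r = 24.2%/12 = 2.01667% = 0.0201667.
Level-payment amortization: P = B₀·r / (1 − (1+r)^(−n)) = 23498.00·0.0201667 / (1 − 1.02017^(−30)).
Denominator 1 − (1+r)^(−30) = 0.450628499.
P = 473.876 / 0.450628499 ≈ 1051.59.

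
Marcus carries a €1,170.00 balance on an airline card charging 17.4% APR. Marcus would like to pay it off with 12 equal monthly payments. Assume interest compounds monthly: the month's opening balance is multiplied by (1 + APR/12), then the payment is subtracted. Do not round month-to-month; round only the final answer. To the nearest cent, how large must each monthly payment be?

€106.93

Monthly rate r = 17.4%/12 = 1.45% = 0.0145.
Level-payment amortization: P = B₀·r / (1 − (1+r)^(−n)) = 1170.00·0.0145 / (1 − 1.0145^(−12)).
Denominator 1 − (1+r)^(−12) = 0.158652548.
P = 16.965 / 0.158652548 ≈ 106.93.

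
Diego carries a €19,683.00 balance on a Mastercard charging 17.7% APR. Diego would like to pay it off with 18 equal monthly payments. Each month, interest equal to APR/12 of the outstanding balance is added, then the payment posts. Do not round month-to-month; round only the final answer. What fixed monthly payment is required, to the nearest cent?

Monthly rate r = 17.7%/12 = 1.475% = 0.01475.
Level-payment amortization: P = B₀·r / (1 − (1+r)^(−n)) = 19683.00·0.01475 / (1 − 1.01475^(−18)).
Denominator 1 − (1+r)^(−18) = 0.231689232.
P = 290.324 / 0.231689232 ≈ 1253.08.

€1,253.08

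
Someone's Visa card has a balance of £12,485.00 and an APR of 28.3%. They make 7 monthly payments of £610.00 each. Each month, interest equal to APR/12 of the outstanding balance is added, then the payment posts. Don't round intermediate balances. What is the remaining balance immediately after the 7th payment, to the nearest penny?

Monthly rate r = 28.3%/12 = 2.35833% = 0.0235833.
Each month: B ← B·(1+r) − £610.00.
Month 1: interest £294.44; balance after payment £12,169.44.
Month 2: interest £287.00; balance after payment £11,846.43.
Month 3: interest £279.38; balance after payment £11,515.81.
Month 4: interest £271.58; balance after payment £11,177.39.
Month 5: interest £263.60; balance after payment £10,830.99.
Month 6: interest £255.43; balance after payment £10,476.42.
Month 7: interest £247.07; balance after payment £10,113.49.

£10,113.49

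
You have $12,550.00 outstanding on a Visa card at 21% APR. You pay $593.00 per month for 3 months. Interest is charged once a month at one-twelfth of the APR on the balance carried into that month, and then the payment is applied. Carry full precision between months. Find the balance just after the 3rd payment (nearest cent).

$11,410.16

Monthly rate r = 21%/12 = 1.75% = 0.0175.
Each month: B ← B·(1+r) − $593.00.
Month 1: interest $219.63; balance after payment $12,176.62.
Month 2: interest $213.09; balance after payment $11,796.72.
Month 3: interest $206.44; balance after payment $11,410.16.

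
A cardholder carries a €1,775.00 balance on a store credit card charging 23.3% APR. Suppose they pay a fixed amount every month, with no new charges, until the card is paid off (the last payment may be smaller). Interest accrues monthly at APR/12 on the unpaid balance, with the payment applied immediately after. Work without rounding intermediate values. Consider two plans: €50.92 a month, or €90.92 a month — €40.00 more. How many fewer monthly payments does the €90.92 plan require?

34 fewer payments

Monthly rate r = 23.3%/12 = 1.94167% = 0.0194167.
At €50.92/mo: n = ⌈−ln(1 − rB₀/P)/ln(1+r)⌉ = 59 payments (last €37.77); total interest = total paid − €1,775.00 = €1,216.13.
At €90.92/mo: 25 payments (last €71.05); total interest €478.13.
Payments saved = 59 − 25 = 34.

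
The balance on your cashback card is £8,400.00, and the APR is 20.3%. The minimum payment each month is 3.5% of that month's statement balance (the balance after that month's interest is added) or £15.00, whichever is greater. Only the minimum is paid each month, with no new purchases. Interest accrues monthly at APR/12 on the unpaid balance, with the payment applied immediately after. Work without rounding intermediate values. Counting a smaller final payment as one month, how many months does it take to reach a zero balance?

198 months

Monthly rate r = 20.3%/12 = 1.69167% = 0.0169167.
While 3.5% of the post-interest balance exceeds £15.00, each month B ← (B·(1+r))·(1 − 0.035), i.e. B shrinks by the factor (1+r)·0.965 = 0.98132.
This holds for months 1–159. Entering month 160 the balance is £419.27; 3.5% of the post-interest balance is now below £15.00, so the flat £15.00 minimum applies from here.
From month 160 a fixed £15.00 at rate r clears £419.27 in 39 more payments. Total: 159 + 39 = 198 months.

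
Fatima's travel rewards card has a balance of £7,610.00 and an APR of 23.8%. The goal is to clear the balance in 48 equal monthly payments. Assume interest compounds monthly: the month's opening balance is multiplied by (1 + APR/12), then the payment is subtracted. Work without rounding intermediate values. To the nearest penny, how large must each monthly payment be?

Monthly rate r = 23.8%/12 = 1.98333% = 0.0198333.
Level-payment amortization: P = B₀·r / (1 − (1+r)^(−n)) = 7610.00·0.0198333 / (1 − 1.01983^(−48)).
Denominator 1 − (1+r)^(−48) = 0.610418554.
P = 150.932 / 0.610418554 ≈ 247.26.

£247.26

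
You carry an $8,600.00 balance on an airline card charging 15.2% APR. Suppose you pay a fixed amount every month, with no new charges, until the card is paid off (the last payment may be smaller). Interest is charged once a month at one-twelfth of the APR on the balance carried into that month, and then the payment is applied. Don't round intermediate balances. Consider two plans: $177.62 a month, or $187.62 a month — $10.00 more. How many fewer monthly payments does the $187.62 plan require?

6 fewer payments

Monthly rate r = 15.2%/12 = 1.26667% = 0.0126667.
At $177.62/mo: n = ⌈−ln(1 − rB₀/P)/ln(1+r)⌉ = 76 payments (last $85.76); total interest = total paid − $8,600.00 = $4,807.26.
At $187.62/mo: 70 payments (last $6.51); total interest $4,352.29.
Payments saved = 76 − 70 = 6.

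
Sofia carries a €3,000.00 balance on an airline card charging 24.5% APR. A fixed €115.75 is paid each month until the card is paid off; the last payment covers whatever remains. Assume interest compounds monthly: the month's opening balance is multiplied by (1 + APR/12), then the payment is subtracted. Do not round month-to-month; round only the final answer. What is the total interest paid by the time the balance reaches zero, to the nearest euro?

€1,314

Monthly rate r = 24.5%/12 = 2.04167% = 0.0204167.
Payoff takes n = ⌈−ln(1 − rB₀/P)/ln(1+r)⌉ = ⌈37.268⌉ = 38 payments; the last is €31.29.
Total paid = 37·€115.75 + €31.29 = €4,314.04.
Total interest = total paid − principal = €4,314.04 − €3,000.00 = €1,314.04.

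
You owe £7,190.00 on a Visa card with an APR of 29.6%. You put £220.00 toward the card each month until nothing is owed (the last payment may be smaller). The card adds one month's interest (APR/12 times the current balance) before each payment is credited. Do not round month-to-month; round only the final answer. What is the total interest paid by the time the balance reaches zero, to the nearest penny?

Monthly rate r = 29.6%/12 = 2.46667% = 0.0246667.
Payoff takes n = ⌈−ln(1 − rB₀/P)/ln(1+r)⌉ = ⌈67.331⌉ = 68 payments; the last is £73.41.
Total paid = 67·£220.00 + £73.41 = £14,813.41.
Total interest = total paid − principal = £14,813.41 − £7,190.00 = £7,623.41.

£7,623.41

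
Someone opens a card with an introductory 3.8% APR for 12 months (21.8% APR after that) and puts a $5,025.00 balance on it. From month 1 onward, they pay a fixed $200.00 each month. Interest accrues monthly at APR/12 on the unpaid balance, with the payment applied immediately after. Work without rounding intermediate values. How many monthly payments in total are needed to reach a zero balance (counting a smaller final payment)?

29 months

Promo months 1–12 at r₀ = 3.8%/12 = 0.00316667; months 13+ at r₁ = 21.8%/12 = 0.0181667.
After month 12: iterate B ← B·(1+r₀) − $200.00 for 12 months → $2,777.07.
Then at r₁ with $200.00/mo: n₂ = −ln(1 − r₁·B/P)/ln(1+r₁) ≈ 16.15 → 17 more payments.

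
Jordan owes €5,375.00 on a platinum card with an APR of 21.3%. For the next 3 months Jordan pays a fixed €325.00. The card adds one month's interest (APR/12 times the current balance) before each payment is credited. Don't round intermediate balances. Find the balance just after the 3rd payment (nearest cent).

€4,673.92

Monthly rate r = 21.3%/12 = 1.775% = 0.01775.
Each month: B ← B·(1+r) − €325.00.
Month 1: interest €95.41; balance after payment €5,145.41.
Month 2: interest €91.33; balance after payment €4,911.74.
Month 3: interest €87.18; balance after payment €4,673.92.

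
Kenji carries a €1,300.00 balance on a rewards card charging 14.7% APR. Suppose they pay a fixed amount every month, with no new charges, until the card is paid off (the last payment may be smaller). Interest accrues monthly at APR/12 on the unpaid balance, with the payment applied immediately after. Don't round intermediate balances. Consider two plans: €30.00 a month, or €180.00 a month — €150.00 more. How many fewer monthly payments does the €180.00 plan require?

Monthly rate r = 14.7%/12 = 1.225% = 0.01225.
At €30.00/mo: n = ⌈−ln(1 − rB₀/P)/ln(1+r)⌉ = 63 payments (last €4.73); total interest = total paid − €1,300.00 = €564.73.
At €180.00/mo: 8 payments (last €109.72); total interest €69.72.
Payments saved = 63 − 8 = 55.

55 fewer payments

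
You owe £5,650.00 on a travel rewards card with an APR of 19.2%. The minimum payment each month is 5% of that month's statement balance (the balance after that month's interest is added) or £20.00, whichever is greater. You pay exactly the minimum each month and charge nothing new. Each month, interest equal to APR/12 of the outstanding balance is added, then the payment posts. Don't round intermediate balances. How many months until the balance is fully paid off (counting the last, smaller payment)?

100 months

Monthly rate r = 19.2%/12 = 1.6% = 0.016.
While 5% of the post-interest balance exceeds £20.00, each month B ← (B·(1+r))·(1 − 0.05), i.e. B shrinks by the factor (1+r)·0.95 = 0.9652.
This holds for months 1–76. Entering month 77 the balance is £382.79; 5% of the post-interest balance is now below £20.00, so the flat £20.00 minimum applies from here.
From month 77 a fixed £20.00 at rate r clears £382.79 in 24 more payments. Total: 76 + 24 = 100 months.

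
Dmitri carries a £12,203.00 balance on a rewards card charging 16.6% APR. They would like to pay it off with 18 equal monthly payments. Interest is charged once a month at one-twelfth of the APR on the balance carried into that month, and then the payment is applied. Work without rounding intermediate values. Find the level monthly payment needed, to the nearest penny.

£770.50

Monthly rate r = 16.6%/12 = 1.38333% = 0.0138333.
Level-payment amortization: P = B₀·r / (1 − (1+r)^(−n)) = 12203.00·0.0138333 / (1 − 1.01383^(−18)).
Denominator 1 − (1+r)^(−18) = 0.219088514.
P = 168.808 / 0.219088514 ≈ 770.50.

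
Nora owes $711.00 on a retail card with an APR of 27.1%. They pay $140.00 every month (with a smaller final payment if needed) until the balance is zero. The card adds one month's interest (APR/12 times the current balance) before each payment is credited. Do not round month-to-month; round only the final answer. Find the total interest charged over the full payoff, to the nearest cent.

Monthly rate r = 27.1%/12 = 2.25833% = 0.0225833.
Payoff takes n = ⌈−ln(1 − rB₀/P)/ln(1+r)⌉ = ⌈5.455⌉ = 6 payments; the last is $64.07.
Total paid = 5·$140.00 + $64.07 = $764.07.
Total interest = total paid − principal = $764.07 − $711.00 = $53.07.

$53.07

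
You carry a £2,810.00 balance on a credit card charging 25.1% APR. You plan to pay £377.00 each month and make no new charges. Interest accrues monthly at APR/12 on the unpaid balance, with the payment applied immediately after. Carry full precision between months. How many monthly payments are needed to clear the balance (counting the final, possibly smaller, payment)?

9 months

Monthly rate r = 25.1%/12 = 2.09167% = 0.0209167.
Recurrence: B ← B·(1+r) − £377.00.
Month 1: interest £58.78; balance after payment £2,491.78.
Month 2: interest £52.12; balance after payment £2,166.90.
Closed form: n = −ln(1 − rB₀/P)/ln(1+r) = −ln(0.8441)/ln(1.02092) ≈ 8.188, so the balance reaches zero during payment 9.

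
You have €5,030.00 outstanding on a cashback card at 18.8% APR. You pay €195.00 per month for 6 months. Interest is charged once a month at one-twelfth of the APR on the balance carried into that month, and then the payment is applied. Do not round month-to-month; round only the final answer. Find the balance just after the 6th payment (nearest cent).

Monthly rate r = 18.8%/12 = 1.56667% = 0.0156667.
Each month: B ← B·(1+r) − €195.00.
Month 1: interest €78.80; balance after payment €4,913.80.
Month 2: interest €76.98; balance after payment €4,795.79.
Month 3: interest €75.13; balance after payment €4,675.92.
Month 4: interest €73.26; balance after payment €4,554.18.
Month 5: interest €71.35; balance after payment €4,430.53.
Month 6: interest €69.41; balance after payment €4,304.94.

€4,304.94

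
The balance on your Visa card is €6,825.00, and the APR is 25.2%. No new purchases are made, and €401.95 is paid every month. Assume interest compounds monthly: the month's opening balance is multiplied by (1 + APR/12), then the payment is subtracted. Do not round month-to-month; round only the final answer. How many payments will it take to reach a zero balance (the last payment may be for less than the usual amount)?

22 months

Monthly rate r = 25.2%/12 = 2.1% = 0.021.
Recurrence: B ← B·(1+r) − €401.95.
Month 1: interest €143.32; balance after payment €6,566.38.
Month 2: interest €137.89; balance after payment €6,302.32.
Closed form: n = −ln(1 − rB₀/P)/ln(1+r) = −ln(0.64343)/ln(1.021) ≈ 21.217, so the balance reaches zero during payment 22.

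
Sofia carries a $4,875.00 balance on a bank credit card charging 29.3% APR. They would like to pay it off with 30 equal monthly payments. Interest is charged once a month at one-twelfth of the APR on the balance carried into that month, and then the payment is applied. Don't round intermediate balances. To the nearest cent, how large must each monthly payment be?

$231.11

Monthly rate r = 29.3%/12 = 2.44167% = 0.0244167.
Level-payment amortization: P = B₀·r / (1 − (1+r)^(−n)) = 4875.00·0.0244167 / (1 − 1.02442^(−30)).
Denominator 1 − (1+r)^(−30) = 0.515045568.
P = 119.031 / 0.515045568 ≈ 231.11.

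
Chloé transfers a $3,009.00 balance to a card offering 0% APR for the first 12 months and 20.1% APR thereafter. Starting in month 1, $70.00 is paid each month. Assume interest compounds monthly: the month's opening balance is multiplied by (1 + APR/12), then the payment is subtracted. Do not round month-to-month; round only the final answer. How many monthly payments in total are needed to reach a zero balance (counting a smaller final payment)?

57 payments

Promo months 1–12 at r₀ = 0%/12 = 0; months 13+ at r₁ = 20.1%/12 = 0.01675.
After month 12 (no interest yet): B = $3,009.00 − 12·$70.00 = $2,169.00.
Then at r₁ with $70.00/mo: n₂ = −ln(1 − r₁·B/P)/ln(1+r₁) ≈ 44.06 → 45 more payments.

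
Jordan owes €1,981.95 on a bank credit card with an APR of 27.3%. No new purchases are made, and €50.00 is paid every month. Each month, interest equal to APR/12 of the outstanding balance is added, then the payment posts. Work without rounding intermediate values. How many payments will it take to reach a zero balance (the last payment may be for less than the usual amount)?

Monthly rate r = 27.3%/12 = 2.275% = 0.02275.
Recurrence: B ← B·(1+r) − €50.00.
Month 1: interest €45.09; balance after payment €1,977.04.
Month 2: interest €44.98; balance after payment €1,972.02.
Closed form: n = −ln(1 − rB₀/P)/ln(1+r) = −ln(0.098213)/ln(1.02275) ≈ 103.161, so the balance reaches zero during payment 104.

104 months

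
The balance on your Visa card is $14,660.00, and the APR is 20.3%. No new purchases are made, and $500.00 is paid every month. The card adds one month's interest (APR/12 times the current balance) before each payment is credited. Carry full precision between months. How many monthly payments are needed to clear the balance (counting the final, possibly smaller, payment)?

Monthly rate r = 20.3%/12 = 1.69167% = 0.0169167.
Recurrence: B ← B·(1+r) − $500.00.
Month 1: interest $248.00; balance after payment $14,408.00.
Month 2: interest $243.74; balance after payment $14,151.73.
Closed form: n = −ln(1 − rB₀/P)/ln(1+r) = −ln(0.504)/ln(1.01692) ≈ 40.844, so the balance reaches zero during payment 41.

41 months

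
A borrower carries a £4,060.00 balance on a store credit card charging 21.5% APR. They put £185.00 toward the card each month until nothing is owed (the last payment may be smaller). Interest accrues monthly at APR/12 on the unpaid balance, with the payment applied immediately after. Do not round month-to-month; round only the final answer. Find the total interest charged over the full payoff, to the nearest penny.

Monthly rate r = 21.5%/12 = 1.79167% = 0.0179167.
Payoff takes n = ⌈−ln(1 − rB₀/P)/ln(1+r)⌉ = ⌈28.131⌉ = 29 payments; the last is £24.44.
Total paid = 28·£185.00 + £24.44 = £5,204.44.
Total interest = total paid − principal = £5,204.44 − £4,060.00 = £1,144.44.

£1,144.44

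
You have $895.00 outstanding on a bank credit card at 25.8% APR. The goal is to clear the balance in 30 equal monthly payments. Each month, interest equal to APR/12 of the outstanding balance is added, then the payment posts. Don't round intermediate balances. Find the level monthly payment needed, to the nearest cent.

$40.79

Monthly rate r = 25.8%/12 = 2.15% = 0.0215.
Level-payment amortization: P = B₀·r / (1 − (1+r)^(−n)) = 895.00·0.0215 / (1 − 1.0215^(−30)).
Denominator 1 − (1+r)^(−30) = 0.471738609.
P = 19.2425 / 0.471738609 ≈ 40.79.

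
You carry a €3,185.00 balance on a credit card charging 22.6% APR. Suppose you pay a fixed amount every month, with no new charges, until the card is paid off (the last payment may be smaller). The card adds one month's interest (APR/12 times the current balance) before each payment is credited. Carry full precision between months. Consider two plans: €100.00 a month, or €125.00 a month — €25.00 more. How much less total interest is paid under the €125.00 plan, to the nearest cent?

€529.52

Monthly rate r = 22.6%/12 = 1.88333% = 0.0188333.
At €100.00/mo: n = ⌈−ln(1 − rB₀/P)/ln(1+r)⌉ = 50 payments (last €8.89); total interest = total paid − €3,185.00 = €1,723.89.
At €125.00/mo: 36 payments (last €4.37); total interest €1,194.37.
Interest saved = €1,723.89 − €1,194.37 = €529.52.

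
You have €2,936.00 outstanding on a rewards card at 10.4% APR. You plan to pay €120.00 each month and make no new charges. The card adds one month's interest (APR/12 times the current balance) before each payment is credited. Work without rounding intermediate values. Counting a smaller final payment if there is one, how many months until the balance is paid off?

28 months

Monthly rate r = 10.4%/12 = 0.866667% = 0.00866667.
Recurrence: B ← B·(1+r) − €120.00.
Month 1: interest €25.45; balance after payment €2,841.45.
Month 2: interest €24.63; balance after payment €2,746.07.
Closed form: n = −ln(1 − rB₀/P)/ln(1+r) = −ln(0.78796)/ln(1.00867) ≈ 27.617, so the balance reaches zero during payment 28.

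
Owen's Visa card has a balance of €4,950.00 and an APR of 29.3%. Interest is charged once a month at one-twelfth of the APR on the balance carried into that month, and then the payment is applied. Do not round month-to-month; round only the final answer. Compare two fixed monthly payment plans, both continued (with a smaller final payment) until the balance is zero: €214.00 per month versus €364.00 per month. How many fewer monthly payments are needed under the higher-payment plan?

Monthly rate r = 29.3%/12 = 2.44167% = 0.0244167.
At €214.00/mo: n = ⌈−ln(1 − rB₀/P)/ln(1+r)⌉ = 35 payments (last €104.48); total interest = total paid − €4,950.00 = €2,430.48.
At €364.00/mo: 17 payments (last €265.73); total interest €1,139.73.
Payments saved = 35 − 17 = 18.

18 fewer payments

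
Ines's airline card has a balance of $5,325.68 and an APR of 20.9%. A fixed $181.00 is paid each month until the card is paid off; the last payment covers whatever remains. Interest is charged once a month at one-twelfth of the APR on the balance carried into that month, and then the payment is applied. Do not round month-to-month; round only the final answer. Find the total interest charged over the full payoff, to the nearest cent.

$2,205.24

Monthly rate r = 20.9%/12 = 1.74167% = 0.0174167.
Payoff takes n = ⌈−ln(1 − rB₀/P)/ln(1+r)⌉ = ⌈41.605⌉ = 42 payments; the last is $109.92.
Total paid = 41·$181.00 + $109.92 = $7,530.92.
Total interest = total paid − principal = $7,530.92 − $5,325.68 = $2,205.24.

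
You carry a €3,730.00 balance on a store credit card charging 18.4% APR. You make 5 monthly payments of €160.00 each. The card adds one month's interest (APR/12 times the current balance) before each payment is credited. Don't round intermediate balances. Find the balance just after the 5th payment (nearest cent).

Monthly rate r = 18.4%/12 = 1.53333% = 0.0153333.
Each month: B ← B·(1+r) − €160.00.
Month 1: interest €57.19; balance after payment €3,627.19.
Month 2: interest €55.62; balance after payment €3,522.81.
Month 3: interest €54.02; balance after payment €3,416.83.
Month 4: interest €52.39; balance after payment €3,309.22.
Month 5: interest €50.74; balance after payment €3,199.96.

€3,199.96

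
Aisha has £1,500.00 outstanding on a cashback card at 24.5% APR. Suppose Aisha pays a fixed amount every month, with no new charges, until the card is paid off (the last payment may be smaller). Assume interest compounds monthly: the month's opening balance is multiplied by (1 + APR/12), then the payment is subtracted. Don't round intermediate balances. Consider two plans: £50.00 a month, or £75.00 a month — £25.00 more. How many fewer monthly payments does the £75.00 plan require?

21 fewer payments

Monthly rate r = 24.5%/12 = 2.04167% = 0.0204167.
At £50.00/mo: n = ⌈−ln(1 − rB₀/P)/ln(1+r)⌉ = 47 payments (last £45.39); total interest = total paid − £1,500.00 = £845.39.
At £75.00/mo: 26 payments (last £72.52); total interest £447.52.
Payments saved = 47 − 26 = 21.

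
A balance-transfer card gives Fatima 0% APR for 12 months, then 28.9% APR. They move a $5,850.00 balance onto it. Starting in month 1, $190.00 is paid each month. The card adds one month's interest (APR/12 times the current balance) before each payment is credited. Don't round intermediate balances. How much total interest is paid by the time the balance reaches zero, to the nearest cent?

Promo months 1–12 at r₀ = 0%/12 = 0; months 13+ at r₁ = 28.9%/12 = 0.0240833.
After month 12 (no interest yet): B = $5,850.00 − 12·$190.00 = $3,570.00.
Then at r₁ with $190.00/mo: n₂ = −ln(1 − r₁·B/P)/ln(1+r₁) ≈ 25.31 → 26 more payments.
Total paid = 37·$190.00 + $60.12 = $7,090.12; interest = $7,090.12 − $5,850.00 = $1,240.12.

$1,240.12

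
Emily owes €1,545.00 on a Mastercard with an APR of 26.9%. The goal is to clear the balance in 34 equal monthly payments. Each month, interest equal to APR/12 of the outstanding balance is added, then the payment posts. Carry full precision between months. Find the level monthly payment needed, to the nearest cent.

Monthly rate r = 26.9%/12 = 2.24167% = 0.0224167.
Level-payment amortization: P = B₀·r / (1 − (1+r)^(−n)) = 1545.00·0.0224167 / (1 − 1.02242^(−34)).
Denominator 1 − (1+r)^(−34) = 0.529401319.
P = 34.6337 / 0.529401319 ≈ 65.42.

€65.42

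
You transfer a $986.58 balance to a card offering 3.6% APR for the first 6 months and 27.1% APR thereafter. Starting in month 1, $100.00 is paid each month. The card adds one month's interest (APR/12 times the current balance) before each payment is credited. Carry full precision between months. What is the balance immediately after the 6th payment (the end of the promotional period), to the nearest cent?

$399.95

Promo months 1–6 at r₀ = 3.6%/12 = 0.003; months 7+ at r₁ = 27.1%/12 = 0.0225833.
After month 6: iterate B ← B·(1+r₀) − $100.00 for 6 months → $399.95.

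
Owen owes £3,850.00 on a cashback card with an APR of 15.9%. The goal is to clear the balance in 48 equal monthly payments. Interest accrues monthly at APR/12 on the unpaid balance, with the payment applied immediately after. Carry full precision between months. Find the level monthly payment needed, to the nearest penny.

Monthly rate r = 15.9%/12 = 1.325% = 0.01325.
Level-payment amortization: P = B₀·r / (1 − (1+r)^(−n)) = 3850.00·0.01325 / (1 − 1.01325^(−48)).
Denominator 1 − (1+r)^(−48) = 0.468378417.
P = 51.0125 / 0.468378417 ≈ 108.91.

£108.91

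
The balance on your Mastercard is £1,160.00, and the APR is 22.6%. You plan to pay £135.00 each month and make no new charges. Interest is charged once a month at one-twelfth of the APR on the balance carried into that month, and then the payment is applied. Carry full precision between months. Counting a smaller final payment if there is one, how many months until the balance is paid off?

10 payments

Monthly rate r = 22.6%/12 = 1.88333% = 0.0188333.
Recurrence: B ← B·(1+r) − £135.00.
Month 1: interest £21.85; balance after payment £1,046.85.
Month 2: interest £19.72; balance after payment £931.56.
Closed form: n = −ln(1 − rB₀/P)/ln(1+r) = −ln(0.83817)/ln(1.01883) ≈ 9.461, so the balance reaches zero during payment 10.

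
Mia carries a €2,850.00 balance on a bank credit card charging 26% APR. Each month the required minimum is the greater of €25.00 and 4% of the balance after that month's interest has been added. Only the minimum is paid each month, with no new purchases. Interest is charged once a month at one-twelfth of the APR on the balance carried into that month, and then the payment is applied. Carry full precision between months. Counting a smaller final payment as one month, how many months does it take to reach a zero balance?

115 months

Monthly rate r = 26%/12 = 2.16667% = 0.0216667.
While 4% of the post-interest balance exceeds €25.00, each month B ← (B·(1+r))·(1 − 0.04), i.e. B shrinks by the factor (1+r)·0.96 = 0.9808.
This holds for months 1–80. Entering month 81 the balance is €604.34; 4% of the post-interest balance is now below €25.00, so the flat €25.00 minimum applies from here.
From month 81 a fixed €25.00 at rate r clears €604.34 in 35 more payments. Total: 80 + 35 = 115 months.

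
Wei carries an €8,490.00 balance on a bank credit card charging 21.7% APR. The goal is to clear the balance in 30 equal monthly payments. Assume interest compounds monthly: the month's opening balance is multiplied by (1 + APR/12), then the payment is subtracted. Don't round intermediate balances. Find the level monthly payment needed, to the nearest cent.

Monthly rate r = 21.7%/12 = 1.80833% = 0.0180833.
Level-payment amortization: P = B₀·r / (1 − (1+r)^(−n)) = 8490.00·0.0180833 / (1 − 1.01808^(−30)).
Denominator 1 − (1+r)^(−30) = 0.415882571.
P = 153.528 / 0.415882571 ≈ 369.16.

€369.16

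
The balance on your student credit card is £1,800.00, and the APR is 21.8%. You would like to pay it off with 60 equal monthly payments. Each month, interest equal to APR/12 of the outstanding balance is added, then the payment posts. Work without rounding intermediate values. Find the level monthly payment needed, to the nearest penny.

£49.51

Monthly rate r = 21.8%/12 = 1.81667% = 0.0181667.
Level-payment amortization: P = B₀·r / (1 − (1+r)^(−n)) = 1800.00·0.0181667 / (1 − 1.01817^(−60)).
Denominator 1 − (1+r)^(−60) = 0.660478317.
P = 32.7 / 0.660478317 ≈ 49.51.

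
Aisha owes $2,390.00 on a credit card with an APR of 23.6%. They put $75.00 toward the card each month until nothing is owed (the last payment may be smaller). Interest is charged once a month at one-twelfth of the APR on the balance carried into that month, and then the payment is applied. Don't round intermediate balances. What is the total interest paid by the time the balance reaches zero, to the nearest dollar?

$1,405

Monthly rate r = 23.6%/12 = 1.96667% = 0.0196667.
Payoff takes n = ⌈−ln(1 − rB₀/P)/ln(1+r)⌉ = ⌈50.596⌉ = 51 payments; the last is $44.90.
Total paid = 50·$75.00 + $44.90 = $3,794.90.
Total interest = total paid − principal = $3,794.90 − $2,390.00 = $1,404.90.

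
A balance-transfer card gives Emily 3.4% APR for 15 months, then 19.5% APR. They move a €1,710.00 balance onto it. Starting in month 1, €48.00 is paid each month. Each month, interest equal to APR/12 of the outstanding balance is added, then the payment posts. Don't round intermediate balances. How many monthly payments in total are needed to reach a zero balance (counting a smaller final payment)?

Promo months 1–15 at r₀ = 3.4%/12 = 0.00283333; months 16+ at r₁ = 19.5%/12 = 0.01625.
After month 15: iterate B ← B·(1+r₀) − €48.00 for 15 months → €1,049.68.
Then at r₁ with €48.00/mo: n₂ = −ln(1 − r₁·B/P)/ln(1+r₁) ≈ 27.24 → 28 more payments.

43 months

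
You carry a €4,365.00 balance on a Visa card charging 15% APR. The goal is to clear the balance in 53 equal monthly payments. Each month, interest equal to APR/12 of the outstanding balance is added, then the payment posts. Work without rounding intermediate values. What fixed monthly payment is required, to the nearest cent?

Monthly rate r = 15%/12 = 1.25% = 0.0125.
Level-payment amortization: P = B₀·r / (1 − (1+r)^(−n)) = 4365.00·0.0125 / (1 − 1.0125^(−53)).
Denominator 1 − (1+r)^(−53) = 0.482317708.
P = 54.5625 / 0.482317708 ≈ 113.13.

€113.13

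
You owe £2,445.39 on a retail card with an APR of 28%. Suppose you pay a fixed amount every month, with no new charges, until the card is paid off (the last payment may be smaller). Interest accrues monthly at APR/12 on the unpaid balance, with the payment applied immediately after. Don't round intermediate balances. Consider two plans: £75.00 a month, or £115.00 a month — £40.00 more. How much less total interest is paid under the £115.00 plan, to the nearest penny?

Monthly rate r = 28%/12 = 2.33333% = 0.0233333.
At £75.00/mo: n = ⌈−ln(1 − rB₀/P)/ln(1+r)⌉ = 63 payments (last £1.18); total interest = total paid − £2,445.39 = £2,205.79.
At £115.00/mo: 30 payments (last £83.11); total interest £972.72.
Interest saved = £2,205.79 − £972.72 = £1,233.07.

£1,233.07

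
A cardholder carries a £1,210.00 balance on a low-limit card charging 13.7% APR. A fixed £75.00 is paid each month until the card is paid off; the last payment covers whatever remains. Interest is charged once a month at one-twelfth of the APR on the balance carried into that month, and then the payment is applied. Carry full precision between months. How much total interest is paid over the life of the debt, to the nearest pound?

£135

Monthly rate r = 13.7%/12 = 1.14167% = 0.0114167.
Payoff takes n = ⌈−ln(1 − rB₀/P)/ln(1+r)⌉ = ⌈17.933⌉ = 18 payments; the last is £69.98.
Total paid = 17·£75.00 + £69.98 = £1,344.98.
Total interest = total paid − principal = £1,344.98 − £1,210.00 = £134.98.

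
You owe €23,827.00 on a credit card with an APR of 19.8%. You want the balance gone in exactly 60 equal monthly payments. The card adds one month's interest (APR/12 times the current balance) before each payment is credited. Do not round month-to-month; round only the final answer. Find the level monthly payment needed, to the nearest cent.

€628.62

Monthly rate r = 19.8%/12 = 1.65% = 0.0165.
Level-payment amortization: P = B₀·r / (1 − (1+r)^(−n)) = 23827.00·0.0165 / (1 − 1.0165^(−60)).
Denominator 1 − (1+r)^(−60) = 0.625409274.
P = 393.146 / 0.625409274 ≈ 628.62.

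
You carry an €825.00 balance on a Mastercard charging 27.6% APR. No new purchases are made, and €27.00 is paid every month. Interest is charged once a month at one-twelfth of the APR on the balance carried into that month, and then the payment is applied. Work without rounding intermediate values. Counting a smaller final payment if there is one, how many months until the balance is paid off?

54 payments

Monthly rate r = 27.6%/12 = 2.3% = 0.023.
Recurrence: B ← B·(1+r) − €27.00.
Month 1: interest €18.98; balance after payment €816.98.
Month 2: interest €18.79; balance after payment €808.77.
Closed form: n = −ln(1 − rB₀/P)/ln(1+r) = −ln(0.29722)/ln(1.023) ≈ 53.355, so the balance reaches zero during payment 54.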